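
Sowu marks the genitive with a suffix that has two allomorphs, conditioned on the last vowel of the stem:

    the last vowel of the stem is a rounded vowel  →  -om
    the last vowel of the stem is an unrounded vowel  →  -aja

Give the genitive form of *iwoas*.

iwoasaja

*iwoas*: last vowel = /a/, an unrounded vowel → -aja → *iwoasaja*.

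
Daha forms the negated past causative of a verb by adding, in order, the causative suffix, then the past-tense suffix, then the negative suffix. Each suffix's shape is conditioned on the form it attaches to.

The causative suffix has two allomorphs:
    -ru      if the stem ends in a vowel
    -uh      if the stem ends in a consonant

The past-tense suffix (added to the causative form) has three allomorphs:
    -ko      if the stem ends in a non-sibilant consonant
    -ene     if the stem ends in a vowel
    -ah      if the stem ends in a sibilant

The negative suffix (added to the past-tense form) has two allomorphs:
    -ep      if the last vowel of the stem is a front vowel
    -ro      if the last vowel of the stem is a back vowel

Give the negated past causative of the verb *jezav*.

jezavuhkoro

*jezav* — final sound /v/ (a consonant) → -uh → *jezavuh*.
Since the final sound of the causative form *jezavuh* is /h/ (a non-sibilant consonant), it takes -ko, giving *jezavuhko*.
Since the last vowel of the past-tense form *jezavuhko* is /o/ (a back vowel), it takes -ro, giving *jezavuhkoro*.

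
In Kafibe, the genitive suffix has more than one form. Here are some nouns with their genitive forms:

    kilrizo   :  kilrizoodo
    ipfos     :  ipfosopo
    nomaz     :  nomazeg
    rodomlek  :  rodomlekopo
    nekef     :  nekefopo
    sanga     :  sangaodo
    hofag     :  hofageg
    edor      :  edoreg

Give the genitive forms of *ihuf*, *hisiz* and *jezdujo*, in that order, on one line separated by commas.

The pattern is voicing of the final sound: -opo when the stem ends in a voiceless consonant (*ipfos*, *rodomlek*, *nekef*); -eg when the stem ends in a voiced consonant (*nomaz*, *hofag*, *edor*); -odo when the stem ends in a vowel (*kilrizo*, *sanga*).
*ihuf*: final sound = /f/, a voiceless consonant → -opo → *ihufopo*.
The final sound of *hisiz* is /z/, which is a voiced consonant, so the suffix is -eg, giving *hisizeg*.
*jezdujo*: final sound = /o/, a vowel → -odo → *jezdujoodo*.

ihufopo, hisizeg, jezdujoodo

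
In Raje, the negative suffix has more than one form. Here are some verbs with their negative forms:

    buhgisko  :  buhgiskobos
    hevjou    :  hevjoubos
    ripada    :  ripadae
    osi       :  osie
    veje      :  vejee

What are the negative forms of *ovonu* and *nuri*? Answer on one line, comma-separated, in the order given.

The pattern is rounding harmony: -bos when the last vowel of the stem is a rounded vowel (*buhgisko*, *hevjou*); -e when the last vowel of the stem is an unrounded vowel (*ripada*, *osi*, *veje*).
*ovonu* — last vowel /u/ (a rounded vowel) → -bos → *ovonubos*.
*nuri* — last vowel /i/ (an unrounded vowel) → -e → *nurie*.

ovonubos, nurie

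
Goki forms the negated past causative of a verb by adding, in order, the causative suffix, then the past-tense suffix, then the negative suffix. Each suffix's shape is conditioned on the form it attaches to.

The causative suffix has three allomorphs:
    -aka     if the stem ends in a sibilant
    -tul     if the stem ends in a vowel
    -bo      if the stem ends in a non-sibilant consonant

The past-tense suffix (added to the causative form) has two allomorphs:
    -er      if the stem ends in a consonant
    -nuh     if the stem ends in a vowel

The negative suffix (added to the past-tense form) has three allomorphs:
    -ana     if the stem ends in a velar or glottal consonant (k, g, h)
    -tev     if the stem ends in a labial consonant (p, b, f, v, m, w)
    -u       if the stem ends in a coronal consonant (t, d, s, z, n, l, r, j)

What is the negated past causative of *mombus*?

Since the final sound of *mombus* is /s/ (a sibilant), it takes -aka, giving *mombusaka*.
The causative form *mombusaka*: final sound = /a/, a vowel → -nuh → *mombusakanuh*.
The past-tense form *mombusakanuh* — final consonant /h/ (velar/glottal) → -ana → *mombusakanuhana*.

mombusakanuhana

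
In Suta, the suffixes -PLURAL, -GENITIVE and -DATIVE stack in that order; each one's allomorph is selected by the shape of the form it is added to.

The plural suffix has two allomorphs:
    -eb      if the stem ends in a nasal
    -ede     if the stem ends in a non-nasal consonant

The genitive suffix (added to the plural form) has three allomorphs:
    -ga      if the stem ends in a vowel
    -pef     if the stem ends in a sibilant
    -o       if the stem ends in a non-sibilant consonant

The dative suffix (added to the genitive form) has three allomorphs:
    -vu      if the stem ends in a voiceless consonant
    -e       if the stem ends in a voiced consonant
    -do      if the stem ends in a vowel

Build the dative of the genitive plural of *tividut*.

The final consonant of *tividut* is /t/, which is non-nasal, so the plural suffix is -ede, giving *tividutede*.
Since the final sound of the plural form *tividutede* is /e/ (a vowel), it takes -ga, giving *tividutedega*.
Since the final sound of the genitive form *tividutedega* is /a/ (a vowel), it takes -do, giving *tividutedegado*.

tividutedegado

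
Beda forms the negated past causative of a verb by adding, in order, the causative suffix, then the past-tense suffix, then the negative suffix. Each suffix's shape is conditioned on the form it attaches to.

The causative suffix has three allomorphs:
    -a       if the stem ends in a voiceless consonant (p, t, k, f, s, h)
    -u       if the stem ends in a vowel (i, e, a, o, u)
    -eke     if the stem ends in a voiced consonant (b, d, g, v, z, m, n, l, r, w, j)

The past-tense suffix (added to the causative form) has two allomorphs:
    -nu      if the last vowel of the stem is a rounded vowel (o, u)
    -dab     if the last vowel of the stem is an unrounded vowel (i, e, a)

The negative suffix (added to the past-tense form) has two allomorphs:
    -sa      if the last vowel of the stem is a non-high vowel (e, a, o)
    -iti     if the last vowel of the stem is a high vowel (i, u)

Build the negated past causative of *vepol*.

Since the final sound of *vepol* is /l/ (a voiced consonant), it takes -eke, giving *vepoleke*.
The last vowel of the causative form *vepoleke* is /e/, which is an unrounded vowel, so the past-tense suffix is -dab, giving *vepolekedab*.
The last vowel of the past-tense form *vepolekedab* is /a/, which is a non-high vowel, so the negative suffix is -sa, giving *vepolekedabsa*.

vepolekedabsa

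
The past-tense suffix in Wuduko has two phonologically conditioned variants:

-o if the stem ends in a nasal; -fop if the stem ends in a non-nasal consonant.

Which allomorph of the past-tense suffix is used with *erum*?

*erum* — final consonant /m/ (a nasal) → -o.

-o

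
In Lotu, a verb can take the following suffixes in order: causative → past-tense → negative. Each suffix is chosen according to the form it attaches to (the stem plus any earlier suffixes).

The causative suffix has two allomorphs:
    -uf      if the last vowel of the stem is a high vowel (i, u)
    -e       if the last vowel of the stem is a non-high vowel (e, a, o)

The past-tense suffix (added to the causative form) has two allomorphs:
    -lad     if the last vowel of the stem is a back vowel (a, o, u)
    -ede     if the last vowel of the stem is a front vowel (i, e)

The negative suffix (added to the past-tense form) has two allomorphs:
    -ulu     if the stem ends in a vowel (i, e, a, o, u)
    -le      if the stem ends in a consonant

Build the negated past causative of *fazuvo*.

*fazuvo* — last vowel /o/ (a non-high vowel) → -e → *fazuvoe*.
The causative form *fazuvoe*: last vowel = /e/, a front vowel → -ede → *fazuvoeede*.
The past-tense form *fazuvoeede* — final sound /e/ (a vowel) → -ulu → *fazuvoeedeulu*.

fazuvoeedeulu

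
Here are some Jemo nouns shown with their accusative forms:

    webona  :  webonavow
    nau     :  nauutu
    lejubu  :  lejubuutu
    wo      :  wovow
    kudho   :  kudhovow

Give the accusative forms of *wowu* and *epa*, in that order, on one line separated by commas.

The suffix is conditioned by the last vowel: -utu when the last vowel of the stem is a high vowel (*nau*, *lejubu*); -vow when the last vowel of the stem is a non-high vowel (*webona*, *wo*, *kudho*).
*wowu*: last vowel = /u/, a high vowel → -utu → *wowuutu*.
The last vowel of *epa* is /a/, which is a non-high vowel, so the suffix is -vow, giving *epavow*.

wowuutu, epavow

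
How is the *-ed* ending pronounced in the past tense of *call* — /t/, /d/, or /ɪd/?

/d/

The stem *call* ends in a voiced sound other than /d/.
The -ed suffix is realized as /ɪd/ after /t, d/; as /t/ after other voiceless consonants; and as /d/ after other voiced sounds.
So -ed on *call* is pronounced /d/.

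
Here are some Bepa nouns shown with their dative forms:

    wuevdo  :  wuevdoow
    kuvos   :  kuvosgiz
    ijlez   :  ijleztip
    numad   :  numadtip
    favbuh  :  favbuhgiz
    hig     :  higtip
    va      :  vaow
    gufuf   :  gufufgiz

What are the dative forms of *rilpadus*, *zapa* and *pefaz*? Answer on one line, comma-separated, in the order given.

The pattern is voicing of the final sound: -giz when the stem ends in a voiceless consonant (*kuvos*, *favbuh*, *gufuf*); -tip when the stem ends in a voiced consonant (*ijlez*, *numad*, *hig*); -ow when the stem ends in a vowel (*wuevdo*, *va*).
The final sound of *rilpadus* is /s/, which is a voiceless consonant, so the suffix is -giz, giving *rilpadusgiz*.
*zapa*: final sound = /a/, a vowel → -ow → *zapaow*.
The final sound of *pefaz* is /z/, which is a voiced consonant, so the suffix is -tip, giving *pefaztip*.

rilpadusgiz, zapaow, pefaztip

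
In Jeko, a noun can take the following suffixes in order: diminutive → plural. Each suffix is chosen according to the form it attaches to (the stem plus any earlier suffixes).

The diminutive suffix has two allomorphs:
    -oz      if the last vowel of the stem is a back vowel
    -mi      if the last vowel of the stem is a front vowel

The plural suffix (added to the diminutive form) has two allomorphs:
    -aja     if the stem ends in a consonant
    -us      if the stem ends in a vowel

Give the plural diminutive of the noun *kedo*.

The last vowel of *kedo* is /o/, which is a back vowel, so the diminutive suffix is -oz, giving *kedooz*.
The diminutive form *kedooz*: final sound = /z/, a consonant → -aja → *kedoozaja*.

kedoozaja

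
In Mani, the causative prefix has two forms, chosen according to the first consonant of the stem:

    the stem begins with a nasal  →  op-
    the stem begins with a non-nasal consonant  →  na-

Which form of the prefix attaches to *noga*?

*noga*: first consonant = /n/, a nasal → op-.

op-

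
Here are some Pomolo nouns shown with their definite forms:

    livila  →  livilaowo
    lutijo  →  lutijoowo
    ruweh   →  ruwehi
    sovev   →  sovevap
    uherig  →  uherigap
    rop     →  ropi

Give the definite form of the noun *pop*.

popi

The pattern is voicing of the final sound: -i when the stem ends in a voiceless consonant (*ruweh*, *rop*); -ap when the stem ends in a voiced consonant (*sovev*, *uherig*); -owo when the stem ends in a vowel (*livila*, *lutijo*).
*pop*: final sound = /p/, a voiceless consonant → -i → *popi*.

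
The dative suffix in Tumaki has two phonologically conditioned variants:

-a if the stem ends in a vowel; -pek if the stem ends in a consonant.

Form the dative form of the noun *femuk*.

*femuk*: final sound = /k/, a consonant → -pek → *femukpek*.

femukpek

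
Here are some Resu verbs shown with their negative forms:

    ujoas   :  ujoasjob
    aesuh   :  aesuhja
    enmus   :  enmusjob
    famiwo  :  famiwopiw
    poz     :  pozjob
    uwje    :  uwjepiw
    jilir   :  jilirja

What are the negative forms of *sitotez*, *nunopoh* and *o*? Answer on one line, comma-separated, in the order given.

The pattern is sibilance of the final sound: -job when the stem ends in a sibilant (*ujoas*, *enmus*, *poz*); -ja when the stem ends in a non-sibilant consonant (*aesuh*, *jilir*); -piw when the stem ends in a vowel (*famiwo*, *uwje*).
Since the final sound of *sitotez* is /z/ (a sibilant), it takes -job, giving *sitotezjob*.
The final sound of *nunopoh* is /h/, which is a non-sibilant consonant, so the suffix is -ja, giving *nunopohja*.
*o*: final sound = /o/, a vowel → -piw → *opiw*.

sitotezjob, nunopohja, opiw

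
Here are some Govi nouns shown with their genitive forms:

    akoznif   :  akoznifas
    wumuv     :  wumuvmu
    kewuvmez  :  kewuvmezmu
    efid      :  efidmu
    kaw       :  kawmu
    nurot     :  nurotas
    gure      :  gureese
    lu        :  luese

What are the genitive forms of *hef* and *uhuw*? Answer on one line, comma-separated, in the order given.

The suffix is conditioned by the final sound: -as when the stem ends in a voiceless consonant (*akoznif*, *nurot*); -mu when the stem ends in a voiced consonant (*wumuv*, *kewuvmez*, *efid*, *kaw*); -ese when the stem ends in a vowel (*gure*, *lu*).
*hef*: final sound = /f/, a voiceless consonant → -as → *hefas*.
The final sound of *uhuw* is /w/, which is a voiced consonant, so the suffix is -mu, giving *uhuwmu*.

hefas, uhuwmu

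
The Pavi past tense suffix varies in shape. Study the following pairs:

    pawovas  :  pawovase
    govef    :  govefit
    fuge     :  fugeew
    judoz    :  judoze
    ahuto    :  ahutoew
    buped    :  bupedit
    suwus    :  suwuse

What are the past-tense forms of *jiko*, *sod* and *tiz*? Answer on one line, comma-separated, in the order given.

Looking at the final sound of each stem: -e when the stem ends in a sibilant (*pawovas*, *judoz*, *suwus*); -it when the stem ends in a non-sibilant consonant (*govef*, *buped*); -ew when the stem ends in a vowel (*fuge*, *ahuto*).
The final sound of *jiko* is /o/, which is a vowel, so the suffix is -ew, giving *jikoew*.
Since the final sound of *sod* is /d/ (a non-sibilant consonant), it takes -it, giving *sodit*.
*tiz* — final sound /z/ (a sibilant) → -e → *tize*.

jikoew, sodit, tize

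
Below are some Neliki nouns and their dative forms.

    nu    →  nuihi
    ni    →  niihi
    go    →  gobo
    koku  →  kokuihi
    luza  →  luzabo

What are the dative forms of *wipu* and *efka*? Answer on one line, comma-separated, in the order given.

The pattern is height harmony: -ihi when the last vowel of the stem is a high vowel (*nu*, *ni*, *koku*); -bo when the last vowel of the stem is a non-high vowel (*go*, *luza*).
*wipu*: last vowel = /u/, a high vowel → -ihi → *wipuihi*.
*efka* — last vowel /a/ (a non-high vowel) → -bo → *efkabo*.

wipuihi, efkabo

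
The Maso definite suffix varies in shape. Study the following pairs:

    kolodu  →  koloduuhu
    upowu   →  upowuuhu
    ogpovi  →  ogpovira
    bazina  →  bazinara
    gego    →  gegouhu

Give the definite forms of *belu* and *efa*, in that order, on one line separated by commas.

beluuhu, efara

Looking at the last vowel of each stem: -uhu when the last vowel of the stem is a rounded vowel (*kolodu*, *upowu*, *gego*); -ra when the last vowel of the stem is an unrounded vowel (*ogpovi*, *bazina*).
Since the last vowel of *belu* is /u/ (a rounded vowel), it takes -uhu, giving *beluuhu*.
*efa*: last vowel = /a/, an unrounded vowel → -ra → *efara*.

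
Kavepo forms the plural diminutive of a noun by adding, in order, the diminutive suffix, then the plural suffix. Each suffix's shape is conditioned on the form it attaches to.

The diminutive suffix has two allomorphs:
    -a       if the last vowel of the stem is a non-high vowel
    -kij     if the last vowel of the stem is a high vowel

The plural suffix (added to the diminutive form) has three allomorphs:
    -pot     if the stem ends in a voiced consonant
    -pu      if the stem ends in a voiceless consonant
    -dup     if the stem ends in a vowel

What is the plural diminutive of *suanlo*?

The last vowel of *suanlo* is /o/, which is a non-high vowel, so the diminutive suffix is -a, giving *suanloa*.
Since the final sound of the diminutive form *suanloa* is /a/ (a vowel), it takes -dup, giving *suanloadup*.

suanloadup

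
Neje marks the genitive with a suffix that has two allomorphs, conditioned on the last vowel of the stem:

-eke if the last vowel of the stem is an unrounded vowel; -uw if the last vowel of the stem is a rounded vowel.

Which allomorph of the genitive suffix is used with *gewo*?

-uw

Since the last vowel of *gewo* is /o/ (a rounded vowel), it takes -uw.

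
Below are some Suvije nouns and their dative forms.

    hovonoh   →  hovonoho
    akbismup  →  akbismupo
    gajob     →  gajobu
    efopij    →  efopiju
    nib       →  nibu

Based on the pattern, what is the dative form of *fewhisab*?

The suffix is conditioned by the final consonant: -o when the stem ends in a voiceless consonant (*hovonoh*, *akbismup*); -u when the stem ends in a voiced consonant (*gajob*, *efopij*, *nib*).
The final consonant of *fewhisab* is /b/, which is voiced, so the suffix is -u, giving *fewhisabu*.

fewhisabu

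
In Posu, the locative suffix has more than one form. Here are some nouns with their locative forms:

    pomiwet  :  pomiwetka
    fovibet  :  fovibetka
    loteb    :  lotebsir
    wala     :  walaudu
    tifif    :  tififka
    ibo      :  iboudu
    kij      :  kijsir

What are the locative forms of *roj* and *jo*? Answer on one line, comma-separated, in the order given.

The alternation tracks the final sound of the stem — -ka when the stem ends in a voiceless consonant (*pomiwet*, *fovibet*, *tifif*); -sir when the stem ends in a voiced consonant (*loteb*, *kij*); -udu when the stem ends in a vowel (*wala*, *ibo*).
Since the final sound of *roj* is /j/ (a voiced consonant), it takes -sir, giving *rojsir*.
*jo* — final sound /o/ (a vowel) → -udu → *joudu*.

rojsir, joudu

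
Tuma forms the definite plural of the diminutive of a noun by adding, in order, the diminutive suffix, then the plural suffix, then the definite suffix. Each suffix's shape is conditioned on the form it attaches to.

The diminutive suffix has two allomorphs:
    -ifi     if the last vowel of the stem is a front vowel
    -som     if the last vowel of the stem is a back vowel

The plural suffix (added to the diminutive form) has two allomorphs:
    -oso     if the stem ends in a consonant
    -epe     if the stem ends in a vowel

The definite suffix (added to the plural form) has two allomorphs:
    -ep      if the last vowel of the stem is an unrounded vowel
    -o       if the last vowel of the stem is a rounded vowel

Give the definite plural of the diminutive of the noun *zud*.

*zud* — last vowel /u/ (a back vowel) → -som → *zudsom*.
The diminutive form *zudsom*: final sound = /m/, a consonant → -oso → *zudsomoso*.
The plural form *zudsomoso*: last vowel = /o/, a rounded vowel → -o → *zudsomosoo*.

zudsomosoo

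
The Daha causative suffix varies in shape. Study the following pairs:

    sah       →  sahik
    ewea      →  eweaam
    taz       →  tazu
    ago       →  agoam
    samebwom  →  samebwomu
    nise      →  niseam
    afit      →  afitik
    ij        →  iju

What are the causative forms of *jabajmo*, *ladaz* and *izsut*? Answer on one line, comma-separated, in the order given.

The alternation tracks the final sound of the stem — -ik when the stem ends in a voiceless consonant (*sah*, *afit*); -u when the stem ends in a voiced consonant (*taz*, *samebwom*, *ij*); -am when the stem ends in a vowel (*ewea*, *ago*, *nise*).
The final sound of *jabajmo* is /o/, which is a vowel, so the suffix is -am, giving *jabajmoam*.
*ladaz*: final sound = /z/, a voiced consonant → -u → *ladazu*.
The final sound of *izsut* is /t/, which is a voiceless consonant, so the suffix is -ik, giving *izsutik*.

jabajmoam, ladazu, izsutik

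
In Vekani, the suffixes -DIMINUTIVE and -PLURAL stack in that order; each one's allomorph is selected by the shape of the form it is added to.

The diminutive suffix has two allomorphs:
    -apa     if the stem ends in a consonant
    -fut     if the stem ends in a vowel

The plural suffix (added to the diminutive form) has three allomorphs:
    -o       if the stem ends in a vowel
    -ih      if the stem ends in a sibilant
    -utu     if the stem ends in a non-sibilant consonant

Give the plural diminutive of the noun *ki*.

kifututu

Since the final sound of *ki* is /i/ (a vowel), it takes -fut, giving *kifut*.
The diminutive form *kifut* — final sound /t/ (a non-sibilant consonant) → -utu → *kifututu*.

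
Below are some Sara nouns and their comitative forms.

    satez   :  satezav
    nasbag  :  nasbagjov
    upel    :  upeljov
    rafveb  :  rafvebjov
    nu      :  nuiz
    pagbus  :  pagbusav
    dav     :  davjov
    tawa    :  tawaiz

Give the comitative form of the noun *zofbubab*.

zofbubabjov

Looking at the final sound of each stem: -av when the stem ends in a sibilant (*satez*, *pagbus*); -jov when the stem ends in a non-sibilant consonant (*nasbag*, *upel*, *rafveb*, *dav*); -iz when the stem ends in a vowel (*nu*, *tawa*).
Since the final sound of *zofbubab* is /b/ (a non-sibilant consonant), it takes -jov, giving *zofbubabjov*.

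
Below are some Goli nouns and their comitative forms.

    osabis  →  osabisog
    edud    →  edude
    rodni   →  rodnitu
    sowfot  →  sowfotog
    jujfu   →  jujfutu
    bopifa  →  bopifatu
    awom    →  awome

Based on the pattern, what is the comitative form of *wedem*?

wedeme

The pattern is voicing of the final sound: -og when the stem ends in a voiceless consonant (*osabis*, *sowfot*); -e when the stem ends in a voiced consonant (*edud*, *awom*); -tu when the stem ends in a vowel (*rodni*, *jujfu*, *bopifa*).
Since the final sound of *wedem* is /m/ (a voiced consonant), it takes -e, giving *wedeme*.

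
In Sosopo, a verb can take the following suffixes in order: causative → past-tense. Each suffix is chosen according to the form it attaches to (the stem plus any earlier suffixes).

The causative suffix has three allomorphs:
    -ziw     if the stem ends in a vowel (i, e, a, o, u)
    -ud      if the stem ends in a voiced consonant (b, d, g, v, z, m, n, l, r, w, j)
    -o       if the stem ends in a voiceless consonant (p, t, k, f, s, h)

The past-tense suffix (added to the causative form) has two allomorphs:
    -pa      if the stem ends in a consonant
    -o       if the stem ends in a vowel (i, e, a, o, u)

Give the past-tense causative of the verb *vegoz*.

The final sound of *vegoz* is /z/, which is a voiced consonant, so the causative suffix is -ud, giving *vegozud*.
The final sound of the causative form *vegozud* is /d/, which is a consonant, so the past-tense suffix is -pa, giving *vegozudpa*.

vegozudpa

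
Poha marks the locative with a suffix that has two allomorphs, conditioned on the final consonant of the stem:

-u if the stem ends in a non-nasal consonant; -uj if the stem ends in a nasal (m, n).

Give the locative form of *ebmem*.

ebmemuj

Since the final consonant of *ebmem* is /m/ (a nasal), it takes -uj, giving *ebmemuj*.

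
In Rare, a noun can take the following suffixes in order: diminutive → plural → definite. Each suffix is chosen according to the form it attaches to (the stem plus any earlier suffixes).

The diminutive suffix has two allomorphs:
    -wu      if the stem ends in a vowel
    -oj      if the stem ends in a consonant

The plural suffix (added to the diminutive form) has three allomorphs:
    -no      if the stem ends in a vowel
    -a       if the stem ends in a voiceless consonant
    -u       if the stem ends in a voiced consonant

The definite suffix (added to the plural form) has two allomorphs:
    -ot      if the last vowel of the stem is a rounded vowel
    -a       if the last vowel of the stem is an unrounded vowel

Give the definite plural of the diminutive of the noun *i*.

Since the final sound of *i* is /i/ (a vowel), it takes -wu, giving *iwu*.
The diminutive form *iwu* — final sound /u/ (a vowel) → -no → *iwuno*.
Since the last vowel of the plural form *iwuno* is /o/ (a rounded vowel), it takes -ot, giving *iwunoot*.

iwunoot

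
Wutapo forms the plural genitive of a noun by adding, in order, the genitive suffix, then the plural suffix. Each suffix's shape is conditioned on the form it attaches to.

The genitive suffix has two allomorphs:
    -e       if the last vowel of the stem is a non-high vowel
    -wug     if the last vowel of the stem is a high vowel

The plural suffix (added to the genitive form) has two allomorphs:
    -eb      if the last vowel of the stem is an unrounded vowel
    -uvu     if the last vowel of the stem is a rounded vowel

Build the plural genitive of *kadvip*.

Since the last vowel of *kadvip* is /i/ (a high vowel), it takes -wug, giving *kadvipwug*.
The last vowel of the genitive form *kadvipwug* is /u/, which is a rounded vowel, so the plural suffix is -uvu, giving *kadvipwuguvu*.

kadvipwuguvu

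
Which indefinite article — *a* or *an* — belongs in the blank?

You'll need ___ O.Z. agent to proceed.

The indefinite article is chosen by the initial *sound* of the following word, not its spelling.
The initialism *O.Z.* is read letter by letter; the first letter, O, is pronounced /oʊ/, which begins with a vowel sound.
So the article is *an*: You'll need an O.Z. agent to proceed.

an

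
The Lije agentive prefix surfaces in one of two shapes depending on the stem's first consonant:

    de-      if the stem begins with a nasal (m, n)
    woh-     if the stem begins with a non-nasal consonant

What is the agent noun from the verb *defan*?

Since the first consonant of *defan* is /d/ (non-nasal), it takes woh-, giving *wohdefan*.

wohdefan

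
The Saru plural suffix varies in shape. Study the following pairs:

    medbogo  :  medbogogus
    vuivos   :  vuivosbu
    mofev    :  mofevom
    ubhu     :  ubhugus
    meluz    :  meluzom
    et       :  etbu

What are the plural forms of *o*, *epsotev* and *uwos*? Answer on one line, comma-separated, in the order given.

ogus, epsotevom, uwosbu

Looking at the final sound of each stem: -bu when the stem ends in a voiceless consonant (*vuivos*, *et*); -om when the stem ends in a voiced consonant (*mofev*, *meluz*); -gus when the stem ends in a vowel (*medbogo*, *ubhu*).
Since the final sound of *o* is /o/ (a vowel), it takes -gus, giving *ogus*.
Since the final sound of *epsotev* is /v/ (a voiced consonant), it takes -om, giving *epsotevom*.
The final sound of *uwos* is /s/, which is a voiceless consonant, so the suffix is -bu, giving *uwosbu*.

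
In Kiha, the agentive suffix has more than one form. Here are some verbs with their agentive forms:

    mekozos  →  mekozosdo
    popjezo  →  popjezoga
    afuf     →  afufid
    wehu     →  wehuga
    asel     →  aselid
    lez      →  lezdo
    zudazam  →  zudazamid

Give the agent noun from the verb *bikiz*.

bikizdo

Looking at the final sound of each stem: -do when the stem ends in a sibilant (*mekozos*, *lez*); -id when the stem ends in a non-sibilant consonant (*afuf*, *asel*, *zudazam*); -ga when the stem ends in a vowel (*popjezo*, *wehu*).
*bikiz* — final sound /z/ (a sibilant) → -do → *bikizdo*.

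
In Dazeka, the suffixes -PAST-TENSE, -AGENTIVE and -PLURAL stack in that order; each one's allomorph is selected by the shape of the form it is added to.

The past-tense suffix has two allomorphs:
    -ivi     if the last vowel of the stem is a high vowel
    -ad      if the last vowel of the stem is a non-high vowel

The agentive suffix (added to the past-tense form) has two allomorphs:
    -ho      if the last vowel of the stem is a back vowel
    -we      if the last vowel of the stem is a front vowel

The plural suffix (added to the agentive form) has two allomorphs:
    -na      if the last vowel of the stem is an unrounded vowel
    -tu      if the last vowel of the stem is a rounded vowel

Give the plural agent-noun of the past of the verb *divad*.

divadadhotu

*divad*: last vowel = /a/, a non-high vowel → -ad → *divadad*.
The past-tense form *divadad*: last vowel = /a/, a back vowel → -ho → *divadadho*.
The agentive form *divadadho* — last vowel /o/ (a rounded vowel) → -tu → *divadadhotu*.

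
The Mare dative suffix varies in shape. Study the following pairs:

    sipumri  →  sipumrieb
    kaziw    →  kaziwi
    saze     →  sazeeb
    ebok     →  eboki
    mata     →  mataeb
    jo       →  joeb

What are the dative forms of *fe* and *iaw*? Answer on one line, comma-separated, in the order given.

feeb, iawi

The alternation tracks the final sound of the stem — -i when the stem ends in a consonant (*kaziw*, *ebok*); -eb when the stem ends in a vowel (*sipumri*, *saze*, *mata*, *jo*).
*fe* — final sound /e/ (a vowel) → -eb → *feeb*.
Since the final sound of *iaw* is /w/ (a consonant), it takes -i, giving *iawi*.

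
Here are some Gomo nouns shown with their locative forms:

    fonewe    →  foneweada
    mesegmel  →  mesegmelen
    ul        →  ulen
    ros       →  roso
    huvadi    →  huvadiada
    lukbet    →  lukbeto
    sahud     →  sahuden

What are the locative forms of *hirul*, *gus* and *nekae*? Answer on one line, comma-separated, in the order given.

hirulen, guso, nekaeada

The suffix is conditioned by the final sound: -o when the stem ends in a voiceless consonant (*ros*, *lukbet*); -en when the stem ends in a voiced consonant (*mesegmel*, *ul*, *sahud*); -ada when the stem ends in a vowel (*fonewe*, *huvadi*).
Since the final sound of *hirul* is /l/ (a voiced consonant), it takes -en, giving *hirulen*.
The final sound of *gus* is /s/, which is a voiceless consonant, so the suffix is -o, giving *guso*.
*nekae* — final sound /e/ (a vowel) → -ada → *nekaeada*.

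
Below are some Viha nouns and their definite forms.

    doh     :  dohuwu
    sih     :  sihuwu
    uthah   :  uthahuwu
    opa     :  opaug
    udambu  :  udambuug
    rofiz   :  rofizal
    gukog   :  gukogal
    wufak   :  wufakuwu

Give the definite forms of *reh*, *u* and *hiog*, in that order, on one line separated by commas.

rehuwu, uug, hiogal

The pattern is voicing of the final sound: -uwu when the stem ends in a voiceless consonant (*doh*, *sih*, *uthah*, *wufak*); -al when the stem ends in a voiced consonant (*rofiz*, *gukog*); -ug when the stem ends in a vowel (*opa*, *udambu*).
*reh*: final sound = /h/, a voiceless consonant → -uwu → *rehuwu*.
*u*: final sound = /u/, a vowel → -ug → *uug*.
*hiog*: final sound = /g/, a voiced consonant → -al → *hiogal*.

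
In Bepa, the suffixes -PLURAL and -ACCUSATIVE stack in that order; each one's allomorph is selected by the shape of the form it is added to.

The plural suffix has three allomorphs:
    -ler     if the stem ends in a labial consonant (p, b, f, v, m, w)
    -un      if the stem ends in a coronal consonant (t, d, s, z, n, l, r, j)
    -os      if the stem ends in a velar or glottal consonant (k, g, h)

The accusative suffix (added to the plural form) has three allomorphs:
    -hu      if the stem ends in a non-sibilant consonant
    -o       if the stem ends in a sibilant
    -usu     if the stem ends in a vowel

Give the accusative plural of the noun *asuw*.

asuwlerhu

The final consonant of *asuw* is /w/, which is labial, so the plural suffix is -ler, giving *asuwler*.
The plural form *asuwler* — final sound /r/ (a non-sibilant consonant) → -hu → *asuwlerhu*.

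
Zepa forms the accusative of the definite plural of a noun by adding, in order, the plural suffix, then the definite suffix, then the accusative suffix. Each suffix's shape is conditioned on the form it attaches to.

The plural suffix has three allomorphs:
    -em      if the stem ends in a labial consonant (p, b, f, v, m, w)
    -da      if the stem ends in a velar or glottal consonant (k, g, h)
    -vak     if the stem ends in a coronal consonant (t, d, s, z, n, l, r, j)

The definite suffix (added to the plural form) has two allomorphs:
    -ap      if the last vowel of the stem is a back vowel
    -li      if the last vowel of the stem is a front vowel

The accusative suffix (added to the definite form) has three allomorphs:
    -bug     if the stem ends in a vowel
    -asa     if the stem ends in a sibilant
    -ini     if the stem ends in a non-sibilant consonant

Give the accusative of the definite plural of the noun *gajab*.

gajabemlibug

*gajab* — final consonant /b/ (labial) → -em → *gajabem*.
The plural form *gajabem*: last vowel = /e/, a front vowel → -li → *gajabemli*.
Since the final sound of the definite form *gajabemli* is /i/ (a vowel), it takes -bug, giving *gajabemlibug*.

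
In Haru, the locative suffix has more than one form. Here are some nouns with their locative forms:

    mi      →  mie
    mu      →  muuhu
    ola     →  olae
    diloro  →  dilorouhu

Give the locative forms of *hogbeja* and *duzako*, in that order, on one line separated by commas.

hogbejae, duzakouhu

The suffix is conditioned by the last vowel: -uhu when the last vowel of the stem is a rounded vowel (*mu*, *diloro*); -e when the last vowel of the stem is an unrounded vowel (*mi*, *ola*).
The last vowel of *hogbeja* is /a/, which is an unrounded vowel, so the suffix is -e, giving *hogbejae*.
Since the last vowel of *duzako* is /o/ (a rounded vowel), it takes -uhu, giving *duzakouhu*.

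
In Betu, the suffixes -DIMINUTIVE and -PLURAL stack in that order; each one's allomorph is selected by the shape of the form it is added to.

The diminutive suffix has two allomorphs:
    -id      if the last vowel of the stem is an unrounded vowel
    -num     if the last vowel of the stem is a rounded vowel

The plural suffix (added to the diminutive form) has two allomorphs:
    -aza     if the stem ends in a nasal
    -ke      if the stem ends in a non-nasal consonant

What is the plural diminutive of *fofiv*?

*fofiv*: last vowel = /i/, an unrounded vowel → -id → *fofivid*.
The final consonant of the diminutive form *fofivid* is /d/, which is non-nasal, so the plural suffix is -ke, giving *fofividke*.

fofividke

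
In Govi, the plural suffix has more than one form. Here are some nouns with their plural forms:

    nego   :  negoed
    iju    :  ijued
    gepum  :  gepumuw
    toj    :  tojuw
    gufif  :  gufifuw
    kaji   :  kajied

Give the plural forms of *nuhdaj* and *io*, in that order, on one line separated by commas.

The pattern is consonant vs. vowel: -uw when the stem ends in a consonant (*gepum*, *toj*, *gufif*); -ed when the stem ends in a vowel (*nego*, *iju*, *kaji*).
The final sound of *nuhdaj* is /j/, which is a consonant, so the suffix is -uw, giving *nuhdajuw*.
Since the final sound of *io* is /o/ (a vowel), it takes -ed, giving *ioed*.

nuhdajuw, ioed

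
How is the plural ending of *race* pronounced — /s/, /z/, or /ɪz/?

/ɪz/

The stem *race* ends in a sibilant (/s, z, ʃ, ʒ, tʃ, dʒ/).
The plural suffix surfaces as /ɪz/ after sibilants, /s/ after other voiceless consonants, and /z/ after other voiced sounds.
So the plural -s on *race* is pronounced /ɪz/.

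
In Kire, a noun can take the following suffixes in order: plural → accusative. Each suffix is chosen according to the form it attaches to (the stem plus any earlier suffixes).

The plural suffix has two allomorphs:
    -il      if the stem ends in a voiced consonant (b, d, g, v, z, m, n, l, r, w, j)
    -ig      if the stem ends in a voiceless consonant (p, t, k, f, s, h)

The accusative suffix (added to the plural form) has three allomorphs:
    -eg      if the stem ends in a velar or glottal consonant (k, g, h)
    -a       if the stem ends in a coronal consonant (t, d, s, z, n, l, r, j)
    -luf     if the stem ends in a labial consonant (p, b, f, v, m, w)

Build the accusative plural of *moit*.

*moit*: final consonant = /t/, voiceless → -ig → *moitig*.
The final consonant of the plural form *moitig* is /g/, which is velar/glottal, so the accusative suffix is -eg, giving *moitigeg*.

moitigeg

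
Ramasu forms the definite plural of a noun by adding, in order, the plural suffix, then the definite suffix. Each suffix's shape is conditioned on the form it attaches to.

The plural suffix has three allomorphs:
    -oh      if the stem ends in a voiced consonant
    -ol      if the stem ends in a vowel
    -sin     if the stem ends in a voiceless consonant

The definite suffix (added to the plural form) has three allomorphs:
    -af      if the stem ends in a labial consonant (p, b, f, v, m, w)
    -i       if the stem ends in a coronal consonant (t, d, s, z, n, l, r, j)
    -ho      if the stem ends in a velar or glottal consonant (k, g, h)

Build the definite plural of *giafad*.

The final sound of *giafad* is /d/, which is a voiced consonant, so the plural suffix is -oh, giving *giafadoh*.
The plural form *giafadoh* — final consonant /h/ (velar/glottal) → -ho → *giafadohho*.

giafadohho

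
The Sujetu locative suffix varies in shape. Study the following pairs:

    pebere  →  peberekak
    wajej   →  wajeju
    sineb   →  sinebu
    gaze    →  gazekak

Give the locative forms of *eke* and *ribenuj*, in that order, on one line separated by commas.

ekekak, ribenuju

The pattern is consonant vs. vowel: -u when the stem ends in a consonant (*wajej*, *sineb*); -kak when the stem ends in a vowel (*pebere*, *gaze*).
The final sound of *eke* is /e/, which is a vowel, so the suffix is -kak, giving *ekekak*.
Since the final sound of *ribenuj* is /j/ (a consonant), it takes -u, giving *ribenuju*.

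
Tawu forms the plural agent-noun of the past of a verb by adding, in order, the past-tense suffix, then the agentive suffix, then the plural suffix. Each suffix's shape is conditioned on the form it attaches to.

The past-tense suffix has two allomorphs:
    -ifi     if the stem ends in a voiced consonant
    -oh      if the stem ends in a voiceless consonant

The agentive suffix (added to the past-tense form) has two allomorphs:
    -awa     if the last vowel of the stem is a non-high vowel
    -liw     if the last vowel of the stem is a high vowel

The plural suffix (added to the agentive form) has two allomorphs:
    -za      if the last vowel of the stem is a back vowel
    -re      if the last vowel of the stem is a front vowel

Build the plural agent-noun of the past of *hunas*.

hunasohawaza

*hunas*: final consonant = /s/, voiceless → -oh → *hunasoh*.
Since the last vowel of the past-tense form *hunasoh* is /o/ (a non-high vowel), it takes -awa, giving *hunasohawa*.
The agentive form *hunasohawa*: last vowel = /a/, a back vowel → -za → *hunasohawaza*.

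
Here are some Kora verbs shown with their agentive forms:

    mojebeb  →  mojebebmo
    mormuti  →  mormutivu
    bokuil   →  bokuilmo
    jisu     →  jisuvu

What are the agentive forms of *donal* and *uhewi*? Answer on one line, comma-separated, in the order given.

The alternation tracks the final sound of the stem — -mo when the stem ends in a consonant (*mojebeb*, *bokuil*); -vu when the stem ends in a vowel (*mormuti*, *jisu*).
The final sound of *donal* is /l/, which is a consonant, so the suffix is -mo, giving *donalmo*.
Since the final sound of *uhewi* is /i/ (a vowel), it takes -vu, giving *uhewivu*.

donalmo, uhewivu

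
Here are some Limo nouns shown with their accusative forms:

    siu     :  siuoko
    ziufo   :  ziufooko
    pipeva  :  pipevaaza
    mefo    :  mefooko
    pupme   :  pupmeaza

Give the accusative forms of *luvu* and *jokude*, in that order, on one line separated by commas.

The suffix is conditioned by the last vowel: -oko when the last vowel of the stem is a rounded vowel (*siu*, *ziufo*, *mefo*); -aza when the last vowel of the stem is an unrounded vowel (*pipeva*, *pupme*).
*luvu*: last vowel = /u/, a rounded vowel → -oko → *luvuoko*.
The last vowel of *jokude* is /e/, which is an unrounded vowel, so the suffix is -aza, giving *jokudeaza*.

luvuoko, jokudeaza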